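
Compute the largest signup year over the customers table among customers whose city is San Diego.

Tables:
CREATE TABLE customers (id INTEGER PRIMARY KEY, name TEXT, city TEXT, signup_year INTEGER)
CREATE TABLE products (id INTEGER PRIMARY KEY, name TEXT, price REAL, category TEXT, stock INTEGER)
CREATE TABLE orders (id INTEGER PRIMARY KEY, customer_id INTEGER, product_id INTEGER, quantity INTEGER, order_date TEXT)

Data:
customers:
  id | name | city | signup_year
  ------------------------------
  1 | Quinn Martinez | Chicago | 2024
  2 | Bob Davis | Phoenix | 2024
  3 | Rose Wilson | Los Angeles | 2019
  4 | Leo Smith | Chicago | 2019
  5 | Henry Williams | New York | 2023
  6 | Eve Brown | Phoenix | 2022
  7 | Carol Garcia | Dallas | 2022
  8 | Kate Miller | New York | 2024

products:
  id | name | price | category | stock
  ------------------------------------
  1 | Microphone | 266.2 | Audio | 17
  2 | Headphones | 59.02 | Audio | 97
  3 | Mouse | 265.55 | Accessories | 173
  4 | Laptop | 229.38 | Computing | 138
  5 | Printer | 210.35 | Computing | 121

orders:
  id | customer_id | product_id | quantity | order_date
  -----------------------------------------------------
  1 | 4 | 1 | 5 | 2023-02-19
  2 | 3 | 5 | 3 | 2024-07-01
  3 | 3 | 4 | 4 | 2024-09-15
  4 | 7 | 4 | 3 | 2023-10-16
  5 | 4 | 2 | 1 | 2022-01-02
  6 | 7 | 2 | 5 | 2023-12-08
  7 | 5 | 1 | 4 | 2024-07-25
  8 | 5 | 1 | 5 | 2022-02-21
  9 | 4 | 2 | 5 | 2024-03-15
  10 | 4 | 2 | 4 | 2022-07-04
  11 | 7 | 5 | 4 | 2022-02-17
SELECT MAX(signup_year) FROM customers WHERE city = 'San Diego'

Execution result:
NULL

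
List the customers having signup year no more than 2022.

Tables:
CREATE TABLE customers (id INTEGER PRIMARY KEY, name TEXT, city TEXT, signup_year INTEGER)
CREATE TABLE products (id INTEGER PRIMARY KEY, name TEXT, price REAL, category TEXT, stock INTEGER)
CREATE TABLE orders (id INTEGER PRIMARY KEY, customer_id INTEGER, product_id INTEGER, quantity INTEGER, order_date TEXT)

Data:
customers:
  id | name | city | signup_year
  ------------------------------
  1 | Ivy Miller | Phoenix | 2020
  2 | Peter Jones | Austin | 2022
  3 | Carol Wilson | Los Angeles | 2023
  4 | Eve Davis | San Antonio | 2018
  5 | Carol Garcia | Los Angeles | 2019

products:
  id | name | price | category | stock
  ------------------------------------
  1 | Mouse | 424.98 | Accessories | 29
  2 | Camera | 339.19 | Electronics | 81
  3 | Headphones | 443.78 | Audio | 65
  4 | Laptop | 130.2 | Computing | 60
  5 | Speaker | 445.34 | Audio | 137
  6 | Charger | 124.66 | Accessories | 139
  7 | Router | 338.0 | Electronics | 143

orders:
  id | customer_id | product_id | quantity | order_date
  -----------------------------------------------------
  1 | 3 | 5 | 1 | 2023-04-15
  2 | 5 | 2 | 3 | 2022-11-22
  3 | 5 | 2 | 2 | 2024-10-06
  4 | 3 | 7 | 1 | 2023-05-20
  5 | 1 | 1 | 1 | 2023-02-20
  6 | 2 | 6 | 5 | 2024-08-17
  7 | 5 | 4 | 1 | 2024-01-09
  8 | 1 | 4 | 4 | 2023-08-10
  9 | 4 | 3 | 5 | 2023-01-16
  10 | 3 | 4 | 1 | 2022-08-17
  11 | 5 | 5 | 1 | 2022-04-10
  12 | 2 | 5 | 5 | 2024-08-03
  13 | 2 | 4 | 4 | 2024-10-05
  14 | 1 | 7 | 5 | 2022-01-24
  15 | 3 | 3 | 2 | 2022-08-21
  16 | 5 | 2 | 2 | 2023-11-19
SELECT name, signup_year FROM customers WHERE signup_year <= 2022

Execution result:
name | signup_year
Ivy Miller | 2020
Peter Jones | 2022
Eve Davis | 2018
Carol Garcia | 2019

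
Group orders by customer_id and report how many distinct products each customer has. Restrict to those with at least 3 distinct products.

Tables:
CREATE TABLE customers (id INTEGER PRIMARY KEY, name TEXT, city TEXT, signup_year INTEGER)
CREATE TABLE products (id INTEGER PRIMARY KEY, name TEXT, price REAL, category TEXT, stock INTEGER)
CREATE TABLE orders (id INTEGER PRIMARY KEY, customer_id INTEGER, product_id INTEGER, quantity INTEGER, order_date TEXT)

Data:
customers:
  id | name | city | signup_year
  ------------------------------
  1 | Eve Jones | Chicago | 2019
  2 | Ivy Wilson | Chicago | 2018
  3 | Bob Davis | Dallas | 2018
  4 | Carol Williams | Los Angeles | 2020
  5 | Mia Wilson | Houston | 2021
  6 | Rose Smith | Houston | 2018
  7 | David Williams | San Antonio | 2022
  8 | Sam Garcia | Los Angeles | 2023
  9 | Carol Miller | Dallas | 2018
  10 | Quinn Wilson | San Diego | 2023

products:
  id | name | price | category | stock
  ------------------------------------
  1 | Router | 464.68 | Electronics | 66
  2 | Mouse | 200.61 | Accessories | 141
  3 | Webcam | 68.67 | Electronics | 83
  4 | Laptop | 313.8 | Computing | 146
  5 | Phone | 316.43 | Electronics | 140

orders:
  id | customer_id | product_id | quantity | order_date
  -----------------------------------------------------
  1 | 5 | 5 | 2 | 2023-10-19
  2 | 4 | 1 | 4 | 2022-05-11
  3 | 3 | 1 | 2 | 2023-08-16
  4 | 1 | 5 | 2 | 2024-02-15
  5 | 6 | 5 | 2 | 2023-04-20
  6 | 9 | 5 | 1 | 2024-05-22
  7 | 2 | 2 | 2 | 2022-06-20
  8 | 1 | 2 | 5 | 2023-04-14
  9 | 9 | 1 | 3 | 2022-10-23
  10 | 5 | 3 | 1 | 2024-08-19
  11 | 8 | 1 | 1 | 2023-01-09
SELECT customer_id, COUNT(DISTINCT product_id) AS distinct_product_count FROM orders GROUP BY customer_id HAVING COUNT(DISTINCT product_id) >= 3

Execution result:
(no rows)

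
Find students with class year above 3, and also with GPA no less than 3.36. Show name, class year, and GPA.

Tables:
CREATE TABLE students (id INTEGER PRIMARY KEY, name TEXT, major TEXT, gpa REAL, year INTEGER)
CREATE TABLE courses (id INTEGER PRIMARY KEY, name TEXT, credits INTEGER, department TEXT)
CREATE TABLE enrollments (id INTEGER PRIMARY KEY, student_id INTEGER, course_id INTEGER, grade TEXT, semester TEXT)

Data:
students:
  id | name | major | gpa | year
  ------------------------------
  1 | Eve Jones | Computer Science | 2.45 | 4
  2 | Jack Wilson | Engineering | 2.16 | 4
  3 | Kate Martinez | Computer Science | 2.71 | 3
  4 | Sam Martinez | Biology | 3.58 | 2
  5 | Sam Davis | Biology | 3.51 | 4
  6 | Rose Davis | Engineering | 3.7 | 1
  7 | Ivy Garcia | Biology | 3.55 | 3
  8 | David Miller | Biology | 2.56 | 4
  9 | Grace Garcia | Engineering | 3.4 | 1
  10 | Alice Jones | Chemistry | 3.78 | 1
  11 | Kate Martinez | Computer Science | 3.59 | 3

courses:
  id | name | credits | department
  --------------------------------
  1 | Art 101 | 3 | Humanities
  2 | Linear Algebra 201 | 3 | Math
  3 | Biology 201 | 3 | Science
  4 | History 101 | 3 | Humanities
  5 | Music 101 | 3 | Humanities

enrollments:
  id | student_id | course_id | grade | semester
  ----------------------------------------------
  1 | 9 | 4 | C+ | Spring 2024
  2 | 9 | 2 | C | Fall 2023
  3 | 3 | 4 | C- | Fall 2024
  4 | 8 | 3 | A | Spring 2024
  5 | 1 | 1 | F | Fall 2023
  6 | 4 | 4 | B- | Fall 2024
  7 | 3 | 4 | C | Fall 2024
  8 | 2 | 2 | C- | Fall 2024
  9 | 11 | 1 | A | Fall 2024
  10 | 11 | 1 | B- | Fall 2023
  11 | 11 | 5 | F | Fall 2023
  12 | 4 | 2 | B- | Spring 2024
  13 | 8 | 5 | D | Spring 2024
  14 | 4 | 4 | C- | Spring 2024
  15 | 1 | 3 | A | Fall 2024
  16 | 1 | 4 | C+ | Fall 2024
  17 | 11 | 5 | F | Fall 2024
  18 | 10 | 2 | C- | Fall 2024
SELECT name, year, gpa FROM students WHERE year > 3 AND gpa >= 3.36

Execution result:
name | year | gpa
Sam Davis | 4 | 3.51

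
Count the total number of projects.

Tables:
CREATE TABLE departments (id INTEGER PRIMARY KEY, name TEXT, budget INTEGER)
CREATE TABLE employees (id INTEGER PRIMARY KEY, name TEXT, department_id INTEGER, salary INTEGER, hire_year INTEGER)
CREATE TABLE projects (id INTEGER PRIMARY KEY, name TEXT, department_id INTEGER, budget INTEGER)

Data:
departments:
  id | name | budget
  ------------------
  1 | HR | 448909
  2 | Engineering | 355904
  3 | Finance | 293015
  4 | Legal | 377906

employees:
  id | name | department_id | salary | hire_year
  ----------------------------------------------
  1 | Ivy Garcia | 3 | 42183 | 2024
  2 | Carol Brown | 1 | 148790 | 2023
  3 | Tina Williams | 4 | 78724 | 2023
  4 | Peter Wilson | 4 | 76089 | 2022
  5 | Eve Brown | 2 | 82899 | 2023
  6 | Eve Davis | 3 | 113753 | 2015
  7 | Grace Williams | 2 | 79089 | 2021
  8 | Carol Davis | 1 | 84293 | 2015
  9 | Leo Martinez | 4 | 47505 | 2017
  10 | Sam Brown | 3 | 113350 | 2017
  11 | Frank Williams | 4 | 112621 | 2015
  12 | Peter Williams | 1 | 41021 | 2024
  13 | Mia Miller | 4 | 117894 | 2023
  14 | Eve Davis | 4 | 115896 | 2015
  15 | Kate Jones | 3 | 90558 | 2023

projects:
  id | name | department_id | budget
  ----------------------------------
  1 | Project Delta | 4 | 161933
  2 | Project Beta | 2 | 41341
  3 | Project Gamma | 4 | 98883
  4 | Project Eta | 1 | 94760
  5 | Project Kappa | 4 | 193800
SELECT COUNT(*) FROM projects

Execution result:
5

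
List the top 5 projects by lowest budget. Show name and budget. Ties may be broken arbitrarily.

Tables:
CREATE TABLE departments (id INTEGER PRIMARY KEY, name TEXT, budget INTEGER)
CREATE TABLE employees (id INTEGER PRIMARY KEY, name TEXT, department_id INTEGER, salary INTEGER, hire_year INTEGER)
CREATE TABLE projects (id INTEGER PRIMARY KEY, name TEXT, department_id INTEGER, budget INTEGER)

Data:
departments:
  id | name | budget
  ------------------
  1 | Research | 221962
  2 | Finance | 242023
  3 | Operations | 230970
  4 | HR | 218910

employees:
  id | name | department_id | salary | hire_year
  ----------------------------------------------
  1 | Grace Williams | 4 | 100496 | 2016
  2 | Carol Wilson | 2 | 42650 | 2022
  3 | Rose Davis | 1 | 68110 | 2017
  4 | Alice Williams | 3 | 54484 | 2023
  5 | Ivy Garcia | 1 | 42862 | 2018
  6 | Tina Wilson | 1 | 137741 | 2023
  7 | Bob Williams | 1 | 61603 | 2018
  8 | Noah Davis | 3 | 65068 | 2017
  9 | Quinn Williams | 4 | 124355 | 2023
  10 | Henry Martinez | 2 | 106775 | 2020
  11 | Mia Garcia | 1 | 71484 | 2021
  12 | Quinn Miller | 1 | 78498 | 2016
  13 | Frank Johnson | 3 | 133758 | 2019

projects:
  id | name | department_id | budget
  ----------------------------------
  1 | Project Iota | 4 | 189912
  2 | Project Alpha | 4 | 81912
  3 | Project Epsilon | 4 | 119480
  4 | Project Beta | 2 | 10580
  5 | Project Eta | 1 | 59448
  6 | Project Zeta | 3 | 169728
SELECT name, budget FROM projects ORDER BY budget ASC LIMIT 5

Execution result:
name | budget
Project Beta | 10580
Project Eta | 59448
Project Alpha | 81912
Project Epsilon | 119480
Project Zeta | 169728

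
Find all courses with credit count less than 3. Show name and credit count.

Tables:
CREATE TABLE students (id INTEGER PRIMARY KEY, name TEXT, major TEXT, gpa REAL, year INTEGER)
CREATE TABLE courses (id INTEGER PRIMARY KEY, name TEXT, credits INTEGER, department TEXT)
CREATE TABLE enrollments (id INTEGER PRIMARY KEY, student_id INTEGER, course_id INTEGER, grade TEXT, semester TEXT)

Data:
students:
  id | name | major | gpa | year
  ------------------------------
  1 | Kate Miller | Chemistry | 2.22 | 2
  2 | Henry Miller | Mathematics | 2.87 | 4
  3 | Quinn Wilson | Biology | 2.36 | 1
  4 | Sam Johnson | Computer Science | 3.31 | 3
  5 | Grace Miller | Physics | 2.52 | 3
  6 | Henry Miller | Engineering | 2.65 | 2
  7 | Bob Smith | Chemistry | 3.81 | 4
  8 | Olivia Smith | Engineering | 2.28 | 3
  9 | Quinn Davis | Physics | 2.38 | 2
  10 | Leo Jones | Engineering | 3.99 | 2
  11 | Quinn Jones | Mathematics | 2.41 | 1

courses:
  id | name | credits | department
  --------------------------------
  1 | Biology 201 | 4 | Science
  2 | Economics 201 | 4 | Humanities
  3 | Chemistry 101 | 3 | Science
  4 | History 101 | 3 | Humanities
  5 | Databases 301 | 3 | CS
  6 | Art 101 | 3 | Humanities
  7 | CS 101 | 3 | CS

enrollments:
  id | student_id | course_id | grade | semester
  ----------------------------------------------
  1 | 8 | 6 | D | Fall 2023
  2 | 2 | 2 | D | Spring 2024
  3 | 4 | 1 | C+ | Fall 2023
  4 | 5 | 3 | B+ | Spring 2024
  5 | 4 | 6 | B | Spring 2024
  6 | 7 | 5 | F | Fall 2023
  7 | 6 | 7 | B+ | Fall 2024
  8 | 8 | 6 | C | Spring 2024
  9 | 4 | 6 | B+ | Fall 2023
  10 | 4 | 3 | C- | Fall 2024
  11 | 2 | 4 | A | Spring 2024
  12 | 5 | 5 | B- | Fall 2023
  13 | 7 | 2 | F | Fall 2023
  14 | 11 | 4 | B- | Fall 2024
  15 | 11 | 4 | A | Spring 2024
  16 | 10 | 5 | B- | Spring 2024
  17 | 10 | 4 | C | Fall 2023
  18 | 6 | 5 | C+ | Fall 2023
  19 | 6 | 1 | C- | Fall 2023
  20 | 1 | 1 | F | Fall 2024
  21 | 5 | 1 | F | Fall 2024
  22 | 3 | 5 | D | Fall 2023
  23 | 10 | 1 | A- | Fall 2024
SELECT name, credits FROM courses WHERE credits < 3

Execution result:
(no rows)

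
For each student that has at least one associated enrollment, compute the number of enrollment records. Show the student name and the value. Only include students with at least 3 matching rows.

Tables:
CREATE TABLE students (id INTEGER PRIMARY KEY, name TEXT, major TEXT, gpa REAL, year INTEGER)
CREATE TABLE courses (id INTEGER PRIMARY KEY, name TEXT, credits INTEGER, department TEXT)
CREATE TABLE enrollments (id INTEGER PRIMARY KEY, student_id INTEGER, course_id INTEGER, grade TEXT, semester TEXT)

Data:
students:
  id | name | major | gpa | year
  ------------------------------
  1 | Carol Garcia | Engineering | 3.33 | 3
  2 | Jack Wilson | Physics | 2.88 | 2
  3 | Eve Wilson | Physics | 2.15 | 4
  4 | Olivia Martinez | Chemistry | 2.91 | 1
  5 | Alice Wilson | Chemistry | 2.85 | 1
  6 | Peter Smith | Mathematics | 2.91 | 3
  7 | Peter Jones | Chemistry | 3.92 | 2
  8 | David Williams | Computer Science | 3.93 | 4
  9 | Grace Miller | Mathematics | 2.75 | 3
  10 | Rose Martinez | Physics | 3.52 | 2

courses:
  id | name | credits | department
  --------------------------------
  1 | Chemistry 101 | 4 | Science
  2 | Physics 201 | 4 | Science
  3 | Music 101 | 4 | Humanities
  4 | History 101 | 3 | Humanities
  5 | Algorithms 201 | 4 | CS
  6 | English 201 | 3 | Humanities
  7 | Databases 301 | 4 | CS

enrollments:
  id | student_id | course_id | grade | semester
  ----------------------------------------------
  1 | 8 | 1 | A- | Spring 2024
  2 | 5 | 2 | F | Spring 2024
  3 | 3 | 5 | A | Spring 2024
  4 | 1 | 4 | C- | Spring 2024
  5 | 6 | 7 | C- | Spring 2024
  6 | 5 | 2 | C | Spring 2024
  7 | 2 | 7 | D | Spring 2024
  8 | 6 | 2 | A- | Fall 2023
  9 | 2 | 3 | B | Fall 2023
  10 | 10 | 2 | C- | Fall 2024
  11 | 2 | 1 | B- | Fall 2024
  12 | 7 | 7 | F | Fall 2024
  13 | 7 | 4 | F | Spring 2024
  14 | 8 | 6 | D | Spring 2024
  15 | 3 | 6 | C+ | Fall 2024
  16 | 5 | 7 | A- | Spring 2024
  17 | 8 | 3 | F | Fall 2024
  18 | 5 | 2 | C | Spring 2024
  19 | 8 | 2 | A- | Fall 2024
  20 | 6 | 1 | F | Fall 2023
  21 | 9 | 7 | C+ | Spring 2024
SELECT p.name, COUNT(*) AS n FROM enrollments c JOIN students p ON c.student_id = p.id GROUP BY p.id, p.name HAVING COUNT(*) >= 3

Execution result:
name | n
Jack Wilson | 3
Alice Wilson | 4
Peter Smith | 3
David Williams | 4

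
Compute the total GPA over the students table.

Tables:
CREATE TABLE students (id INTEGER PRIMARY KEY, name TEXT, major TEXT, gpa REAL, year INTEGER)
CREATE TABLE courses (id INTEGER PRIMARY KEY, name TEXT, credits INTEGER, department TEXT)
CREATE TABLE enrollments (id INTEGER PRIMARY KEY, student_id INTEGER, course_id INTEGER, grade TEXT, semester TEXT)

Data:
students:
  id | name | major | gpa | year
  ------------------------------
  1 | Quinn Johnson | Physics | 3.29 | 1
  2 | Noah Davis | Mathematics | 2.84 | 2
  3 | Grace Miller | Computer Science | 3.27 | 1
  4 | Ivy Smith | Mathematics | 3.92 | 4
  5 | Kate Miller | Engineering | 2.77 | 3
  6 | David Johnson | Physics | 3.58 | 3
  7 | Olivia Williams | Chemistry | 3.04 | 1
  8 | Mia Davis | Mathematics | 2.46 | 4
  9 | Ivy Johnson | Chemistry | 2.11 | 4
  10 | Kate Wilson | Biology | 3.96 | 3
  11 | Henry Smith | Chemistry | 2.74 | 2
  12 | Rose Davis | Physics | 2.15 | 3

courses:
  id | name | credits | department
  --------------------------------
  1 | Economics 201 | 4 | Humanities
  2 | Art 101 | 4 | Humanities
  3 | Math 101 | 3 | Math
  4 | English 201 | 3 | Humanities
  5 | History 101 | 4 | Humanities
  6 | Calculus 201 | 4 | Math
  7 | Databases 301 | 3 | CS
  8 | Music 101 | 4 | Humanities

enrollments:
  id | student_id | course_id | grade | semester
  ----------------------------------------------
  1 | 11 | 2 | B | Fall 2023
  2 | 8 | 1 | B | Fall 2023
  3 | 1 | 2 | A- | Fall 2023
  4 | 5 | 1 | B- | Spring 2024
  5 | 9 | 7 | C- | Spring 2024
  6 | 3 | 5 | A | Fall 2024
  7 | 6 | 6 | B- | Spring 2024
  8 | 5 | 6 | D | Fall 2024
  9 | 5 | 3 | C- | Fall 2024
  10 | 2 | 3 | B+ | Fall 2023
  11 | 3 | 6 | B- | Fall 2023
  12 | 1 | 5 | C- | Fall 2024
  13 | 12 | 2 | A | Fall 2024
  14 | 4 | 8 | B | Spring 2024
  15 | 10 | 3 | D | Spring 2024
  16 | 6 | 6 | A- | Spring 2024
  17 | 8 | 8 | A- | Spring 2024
SELECT SUM(gpa) FROM students

Execution result:
36.13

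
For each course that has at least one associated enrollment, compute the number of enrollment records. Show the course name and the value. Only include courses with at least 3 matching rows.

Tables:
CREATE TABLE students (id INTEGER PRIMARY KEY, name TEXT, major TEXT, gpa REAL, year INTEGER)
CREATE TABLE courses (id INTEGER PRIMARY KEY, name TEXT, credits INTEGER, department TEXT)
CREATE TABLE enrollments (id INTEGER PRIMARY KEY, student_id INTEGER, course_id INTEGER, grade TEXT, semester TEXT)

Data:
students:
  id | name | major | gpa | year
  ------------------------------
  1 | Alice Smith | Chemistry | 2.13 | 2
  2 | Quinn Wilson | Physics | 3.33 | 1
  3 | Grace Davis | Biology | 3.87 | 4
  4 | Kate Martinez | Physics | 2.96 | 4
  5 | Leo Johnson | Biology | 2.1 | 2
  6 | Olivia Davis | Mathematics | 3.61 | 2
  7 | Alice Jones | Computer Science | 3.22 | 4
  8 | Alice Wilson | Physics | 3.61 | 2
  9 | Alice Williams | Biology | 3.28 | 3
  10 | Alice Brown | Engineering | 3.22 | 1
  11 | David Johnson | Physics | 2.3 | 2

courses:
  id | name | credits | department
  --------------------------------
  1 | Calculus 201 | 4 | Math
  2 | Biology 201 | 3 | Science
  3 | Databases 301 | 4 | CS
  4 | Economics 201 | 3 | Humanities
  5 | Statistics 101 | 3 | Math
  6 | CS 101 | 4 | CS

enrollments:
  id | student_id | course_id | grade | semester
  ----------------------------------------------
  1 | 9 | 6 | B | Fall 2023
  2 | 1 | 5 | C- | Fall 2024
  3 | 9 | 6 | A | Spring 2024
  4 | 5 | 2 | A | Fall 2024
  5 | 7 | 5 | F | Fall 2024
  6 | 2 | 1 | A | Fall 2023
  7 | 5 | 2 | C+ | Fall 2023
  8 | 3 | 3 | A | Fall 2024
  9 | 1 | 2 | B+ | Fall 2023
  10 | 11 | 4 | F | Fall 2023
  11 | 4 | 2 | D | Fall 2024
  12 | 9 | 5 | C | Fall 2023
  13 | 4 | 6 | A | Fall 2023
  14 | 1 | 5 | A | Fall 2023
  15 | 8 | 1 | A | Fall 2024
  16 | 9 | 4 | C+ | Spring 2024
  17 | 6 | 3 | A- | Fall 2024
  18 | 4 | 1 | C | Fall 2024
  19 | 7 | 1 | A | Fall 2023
SELECT p.name, COUNT(*) AS n FROM enrollments c JOIN courses p ON c.course_id = p.id GROUP BY p.id, p.name HAVING COUNT(*) >= 3

Execution result:
name | n
Calculus 201 | 4
Biology 201 | 4
Statistics 101 | 4
CS 101 | 3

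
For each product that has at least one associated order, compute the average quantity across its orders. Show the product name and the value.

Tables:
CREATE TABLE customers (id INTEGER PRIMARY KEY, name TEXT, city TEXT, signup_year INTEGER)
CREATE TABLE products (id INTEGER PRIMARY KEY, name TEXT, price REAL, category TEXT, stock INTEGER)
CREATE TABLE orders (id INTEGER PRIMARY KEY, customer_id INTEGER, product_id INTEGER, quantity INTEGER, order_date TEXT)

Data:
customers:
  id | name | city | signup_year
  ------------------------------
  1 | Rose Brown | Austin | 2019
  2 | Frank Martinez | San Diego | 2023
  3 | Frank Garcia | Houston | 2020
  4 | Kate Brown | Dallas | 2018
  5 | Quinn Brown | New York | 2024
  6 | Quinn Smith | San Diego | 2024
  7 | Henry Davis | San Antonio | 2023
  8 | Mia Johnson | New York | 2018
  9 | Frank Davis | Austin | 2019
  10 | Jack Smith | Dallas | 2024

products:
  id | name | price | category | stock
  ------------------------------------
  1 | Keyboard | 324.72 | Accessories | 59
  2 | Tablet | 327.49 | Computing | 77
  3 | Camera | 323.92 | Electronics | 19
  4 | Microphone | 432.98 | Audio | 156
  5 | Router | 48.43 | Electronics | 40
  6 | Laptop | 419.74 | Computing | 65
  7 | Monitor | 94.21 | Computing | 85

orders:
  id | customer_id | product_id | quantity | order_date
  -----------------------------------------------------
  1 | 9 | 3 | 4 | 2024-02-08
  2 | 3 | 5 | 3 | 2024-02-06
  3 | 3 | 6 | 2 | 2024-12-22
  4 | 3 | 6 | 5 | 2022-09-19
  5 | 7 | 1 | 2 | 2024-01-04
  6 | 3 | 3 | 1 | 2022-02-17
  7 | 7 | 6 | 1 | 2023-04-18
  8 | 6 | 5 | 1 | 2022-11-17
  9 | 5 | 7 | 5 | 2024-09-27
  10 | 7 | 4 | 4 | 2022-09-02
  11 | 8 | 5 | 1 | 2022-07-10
SELECT p.name, AVG(c.quantity) AS avg_quantity FROM orders c JOIN products p ON c.product_id = p.id GROUP BY p.id, p.name

Execution result:
name | avg_quantity
Keyboard | 2.00
Camera | 2.50
Microphone | 4.00
Router | 1.67
Laptop | 2.67
Monitor | 5.00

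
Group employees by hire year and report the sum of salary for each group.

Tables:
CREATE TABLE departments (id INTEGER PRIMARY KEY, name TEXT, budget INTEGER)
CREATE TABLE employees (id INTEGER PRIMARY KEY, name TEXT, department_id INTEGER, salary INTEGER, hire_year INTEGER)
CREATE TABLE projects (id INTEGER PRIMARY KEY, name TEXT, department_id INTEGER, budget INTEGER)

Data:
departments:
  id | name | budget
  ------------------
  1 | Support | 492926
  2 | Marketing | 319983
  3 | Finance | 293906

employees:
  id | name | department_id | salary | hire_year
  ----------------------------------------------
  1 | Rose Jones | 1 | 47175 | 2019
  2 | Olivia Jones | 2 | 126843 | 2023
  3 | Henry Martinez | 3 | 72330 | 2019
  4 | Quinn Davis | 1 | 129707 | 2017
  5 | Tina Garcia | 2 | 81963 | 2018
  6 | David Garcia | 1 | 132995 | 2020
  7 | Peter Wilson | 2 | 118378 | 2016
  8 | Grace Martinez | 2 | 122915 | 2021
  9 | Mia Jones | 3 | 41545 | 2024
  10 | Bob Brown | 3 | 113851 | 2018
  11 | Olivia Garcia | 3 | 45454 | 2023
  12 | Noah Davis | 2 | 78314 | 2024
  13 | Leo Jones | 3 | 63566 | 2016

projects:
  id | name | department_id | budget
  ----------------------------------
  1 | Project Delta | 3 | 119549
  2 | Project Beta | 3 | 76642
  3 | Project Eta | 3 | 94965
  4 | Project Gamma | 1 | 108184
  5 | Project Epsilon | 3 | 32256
SELECT hire_year, SUM(salary) AS sum_salary FROM employees GROUP BY hire_year

Execution result:
hire_year | sum_salary
2016 | 181944
2017 | 129707
2018 | 195814
2019 | 119505
2020 | 132995
2021 | 122915
2023 | 172297
2024 | 119859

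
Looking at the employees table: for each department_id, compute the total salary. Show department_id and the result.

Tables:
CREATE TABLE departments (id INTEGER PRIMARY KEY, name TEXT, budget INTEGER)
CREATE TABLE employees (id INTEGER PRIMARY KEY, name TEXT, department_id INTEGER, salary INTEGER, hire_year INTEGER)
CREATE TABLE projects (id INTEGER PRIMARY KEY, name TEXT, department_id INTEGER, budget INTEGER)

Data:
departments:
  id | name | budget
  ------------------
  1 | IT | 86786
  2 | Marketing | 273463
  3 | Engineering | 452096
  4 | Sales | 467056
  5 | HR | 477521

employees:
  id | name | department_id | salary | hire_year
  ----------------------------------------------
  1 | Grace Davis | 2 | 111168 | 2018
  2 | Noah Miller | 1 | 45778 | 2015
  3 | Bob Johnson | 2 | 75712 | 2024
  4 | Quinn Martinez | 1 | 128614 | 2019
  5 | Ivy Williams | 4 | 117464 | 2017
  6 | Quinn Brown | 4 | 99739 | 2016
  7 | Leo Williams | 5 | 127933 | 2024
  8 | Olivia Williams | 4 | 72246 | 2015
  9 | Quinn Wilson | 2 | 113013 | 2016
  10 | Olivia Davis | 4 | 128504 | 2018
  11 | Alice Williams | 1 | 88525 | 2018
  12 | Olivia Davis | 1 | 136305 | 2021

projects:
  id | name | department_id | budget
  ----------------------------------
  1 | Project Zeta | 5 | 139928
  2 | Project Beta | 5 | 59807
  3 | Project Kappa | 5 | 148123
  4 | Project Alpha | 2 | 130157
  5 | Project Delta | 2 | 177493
SELECT department_id, SUM(salary) AS sum_salary FROM employees GROUP BY department_id

Execution result:
department_id | sum_salary
1 | 399222
2 | 299893
4 | 417953
5 | 127933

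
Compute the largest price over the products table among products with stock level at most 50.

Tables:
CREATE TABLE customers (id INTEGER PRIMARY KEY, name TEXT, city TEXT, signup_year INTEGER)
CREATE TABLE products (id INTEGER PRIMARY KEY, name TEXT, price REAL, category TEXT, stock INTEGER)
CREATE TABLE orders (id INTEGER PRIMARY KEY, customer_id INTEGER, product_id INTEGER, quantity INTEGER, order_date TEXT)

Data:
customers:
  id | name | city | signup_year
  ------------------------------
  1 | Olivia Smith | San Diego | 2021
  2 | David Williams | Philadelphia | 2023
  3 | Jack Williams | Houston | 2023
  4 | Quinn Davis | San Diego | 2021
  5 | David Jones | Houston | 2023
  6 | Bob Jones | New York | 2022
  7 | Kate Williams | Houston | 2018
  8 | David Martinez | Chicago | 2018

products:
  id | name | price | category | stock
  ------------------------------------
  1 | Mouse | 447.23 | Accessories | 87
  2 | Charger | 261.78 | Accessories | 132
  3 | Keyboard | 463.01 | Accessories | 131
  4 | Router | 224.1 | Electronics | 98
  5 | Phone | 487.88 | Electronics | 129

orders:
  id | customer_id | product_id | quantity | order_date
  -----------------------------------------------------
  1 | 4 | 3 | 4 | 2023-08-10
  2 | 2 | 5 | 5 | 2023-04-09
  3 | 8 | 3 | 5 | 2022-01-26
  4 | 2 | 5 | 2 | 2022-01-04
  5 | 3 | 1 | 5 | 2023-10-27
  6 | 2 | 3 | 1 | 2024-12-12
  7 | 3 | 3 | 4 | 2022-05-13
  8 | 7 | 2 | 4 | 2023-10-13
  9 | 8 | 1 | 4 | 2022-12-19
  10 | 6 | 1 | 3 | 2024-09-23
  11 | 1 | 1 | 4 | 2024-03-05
SELECT MAX(price) FROM products WHERE stock <= 50

Execution result:
NULL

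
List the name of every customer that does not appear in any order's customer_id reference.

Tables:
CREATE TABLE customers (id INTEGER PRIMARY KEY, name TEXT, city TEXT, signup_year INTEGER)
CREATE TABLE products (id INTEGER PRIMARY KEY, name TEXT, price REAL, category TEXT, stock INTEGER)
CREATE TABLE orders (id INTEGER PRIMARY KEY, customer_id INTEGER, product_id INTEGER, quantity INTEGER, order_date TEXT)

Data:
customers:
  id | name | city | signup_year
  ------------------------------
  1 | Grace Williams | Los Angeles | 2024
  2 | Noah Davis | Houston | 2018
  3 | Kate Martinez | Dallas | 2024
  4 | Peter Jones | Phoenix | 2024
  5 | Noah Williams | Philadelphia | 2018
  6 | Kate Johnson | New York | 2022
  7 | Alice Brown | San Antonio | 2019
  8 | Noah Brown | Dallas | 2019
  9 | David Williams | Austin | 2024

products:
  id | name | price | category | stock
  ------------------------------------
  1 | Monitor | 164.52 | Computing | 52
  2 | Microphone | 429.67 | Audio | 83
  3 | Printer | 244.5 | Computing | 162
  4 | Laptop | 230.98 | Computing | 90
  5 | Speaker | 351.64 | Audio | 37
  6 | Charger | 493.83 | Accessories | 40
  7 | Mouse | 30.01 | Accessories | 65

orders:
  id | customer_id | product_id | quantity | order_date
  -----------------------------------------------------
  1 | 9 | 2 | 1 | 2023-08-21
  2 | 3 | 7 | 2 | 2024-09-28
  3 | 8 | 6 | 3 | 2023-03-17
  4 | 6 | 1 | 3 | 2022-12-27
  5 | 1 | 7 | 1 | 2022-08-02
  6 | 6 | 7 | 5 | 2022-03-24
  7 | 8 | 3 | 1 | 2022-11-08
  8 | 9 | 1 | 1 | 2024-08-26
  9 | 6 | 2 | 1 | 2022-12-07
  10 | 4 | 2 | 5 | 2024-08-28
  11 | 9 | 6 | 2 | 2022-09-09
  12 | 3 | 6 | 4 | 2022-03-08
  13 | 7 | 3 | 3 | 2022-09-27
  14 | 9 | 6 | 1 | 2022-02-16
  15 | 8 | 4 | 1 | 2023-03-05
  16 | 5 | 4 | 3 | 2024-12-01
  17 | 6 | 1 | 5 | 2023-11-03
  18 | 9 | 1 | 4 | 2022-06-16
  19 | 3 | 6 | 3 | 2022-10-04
SELECT p.name FROM customers p LEFT JOIN orders c ON c.customer_id = p.id WHERE c.id IS NULL

Execution result:
Noah Davis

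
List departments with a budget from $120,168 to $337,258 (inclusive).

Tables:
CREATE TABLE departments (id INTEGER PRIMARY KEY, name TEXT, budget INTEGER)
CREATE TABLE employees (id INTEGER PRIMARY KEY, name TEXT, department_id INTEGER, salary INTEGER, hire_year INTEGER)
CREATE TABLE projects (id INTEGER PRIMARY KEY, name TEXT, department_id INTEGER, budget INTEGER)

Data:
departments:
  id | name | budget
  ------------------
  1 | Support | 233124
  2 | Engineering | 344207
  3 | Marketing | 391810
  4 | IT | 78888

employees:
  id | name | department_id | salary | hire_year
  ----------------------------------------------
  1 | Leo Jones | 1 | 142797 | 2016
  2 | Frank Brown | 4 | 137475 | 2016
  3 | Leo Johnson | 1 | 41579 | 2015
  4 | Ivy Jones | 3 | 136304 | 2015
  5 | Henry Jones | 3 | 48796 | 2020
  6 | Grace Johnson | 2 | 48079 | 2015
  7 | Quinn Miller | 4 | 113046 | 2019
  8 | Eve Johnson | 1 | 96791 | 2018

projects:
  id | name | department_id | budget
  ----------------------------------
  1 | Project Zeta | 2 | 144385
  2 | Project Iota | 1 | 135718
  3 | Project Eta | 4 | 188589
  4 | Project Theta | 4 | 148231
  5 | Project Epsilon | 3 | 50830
SELECT name, budget FROM departments WHERE budget BETWEEN 120168 AND 337258

Execution result:
name | budget
Support | 233124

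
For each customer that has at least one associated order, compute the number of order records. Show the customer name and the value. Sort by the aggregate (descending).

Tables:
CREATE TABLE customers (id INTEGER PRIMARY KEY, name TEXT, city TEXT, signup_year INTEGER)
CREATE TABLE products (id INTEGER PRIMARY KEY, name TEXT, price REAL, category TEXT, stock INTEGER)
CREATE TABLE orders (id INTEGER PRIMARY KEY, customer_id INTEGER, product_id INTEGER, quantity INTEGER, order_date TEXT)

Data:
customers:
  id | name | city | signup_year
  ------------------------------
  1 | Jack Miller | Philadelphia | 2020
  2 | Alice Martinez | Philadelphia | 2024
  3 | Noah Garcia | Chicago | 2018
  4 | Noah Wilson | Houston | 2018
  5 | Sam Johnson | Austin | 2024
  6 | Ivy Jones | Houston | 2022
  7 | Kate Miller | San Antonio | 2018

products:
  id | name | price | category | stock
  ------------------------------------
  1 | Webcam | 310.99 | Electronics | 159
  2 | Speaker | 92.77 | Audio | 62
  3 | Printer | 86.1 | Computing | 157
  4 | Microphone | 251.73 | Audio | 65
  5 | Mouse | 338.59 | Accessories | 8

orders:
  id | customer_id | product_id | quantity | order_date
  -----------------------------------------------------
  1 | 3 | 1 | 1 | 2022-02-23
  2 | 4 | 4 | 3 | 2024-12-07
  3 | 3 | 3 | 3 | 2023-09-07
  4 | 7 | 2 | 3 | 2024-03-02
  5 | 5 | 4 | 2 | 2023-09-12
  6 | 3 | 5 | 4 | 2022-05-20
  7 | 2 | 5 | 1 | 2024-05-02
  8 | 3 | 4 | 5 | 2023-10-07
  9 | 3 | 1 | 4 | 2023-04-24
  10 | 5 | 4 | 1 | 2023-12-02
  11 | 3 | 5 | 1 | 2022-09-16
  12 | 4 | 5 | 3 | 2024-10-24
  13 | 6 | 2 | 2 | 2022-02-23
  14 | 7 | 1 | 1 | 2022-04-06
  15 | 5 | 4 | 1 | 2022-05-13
SELECT p.name, COUNT(*) AS n FROM orders c JOIN customers p ON c.customer_id = p.id GROUP BY p.id, p.name ORDER BY n DESC

Execution result:
name | n
Noah Garcia | 6
Sam Johnson | 3
Noah Wilson | 2
Kate Miller | 2
Alice Martinez | 1
Ivy Jones | 1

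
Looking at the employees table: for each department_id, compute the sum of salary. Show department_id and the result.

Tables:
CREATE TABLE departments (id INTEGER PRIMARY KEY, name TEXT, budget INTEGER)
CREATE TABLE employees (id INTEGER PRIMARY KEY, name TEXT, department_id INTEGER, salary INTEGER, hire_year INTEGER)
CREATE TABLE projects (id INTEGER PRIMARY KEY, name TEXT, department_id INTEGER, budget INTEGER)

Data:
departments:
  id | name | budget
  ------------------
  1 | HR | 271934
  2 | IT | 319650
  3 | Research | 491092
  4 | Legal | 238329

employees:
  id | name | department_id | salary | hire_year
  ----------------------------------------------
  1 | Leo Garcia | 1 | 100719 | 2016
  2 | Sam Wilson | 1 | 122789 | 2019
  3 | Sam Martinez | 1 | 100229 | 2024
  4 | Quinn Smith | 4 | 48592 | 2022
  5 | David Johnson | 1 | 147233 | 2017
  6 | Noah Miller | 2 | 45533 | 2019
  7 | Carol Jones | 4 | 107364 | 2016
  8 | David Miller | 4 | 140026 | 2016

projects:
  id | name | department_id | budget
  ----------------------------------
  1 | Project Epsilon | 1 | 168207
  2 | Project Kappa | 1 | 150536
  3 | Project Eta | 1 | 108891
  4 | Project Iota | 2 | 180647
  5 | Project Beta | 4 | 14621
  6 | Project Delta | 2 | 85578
SELECT department_id, SUM(salary) AS sum_salary FROM employees GROUP BY department_id

Execution result:
department_id | sum_salary
1 | 470970
2 | 45533
4 | 295982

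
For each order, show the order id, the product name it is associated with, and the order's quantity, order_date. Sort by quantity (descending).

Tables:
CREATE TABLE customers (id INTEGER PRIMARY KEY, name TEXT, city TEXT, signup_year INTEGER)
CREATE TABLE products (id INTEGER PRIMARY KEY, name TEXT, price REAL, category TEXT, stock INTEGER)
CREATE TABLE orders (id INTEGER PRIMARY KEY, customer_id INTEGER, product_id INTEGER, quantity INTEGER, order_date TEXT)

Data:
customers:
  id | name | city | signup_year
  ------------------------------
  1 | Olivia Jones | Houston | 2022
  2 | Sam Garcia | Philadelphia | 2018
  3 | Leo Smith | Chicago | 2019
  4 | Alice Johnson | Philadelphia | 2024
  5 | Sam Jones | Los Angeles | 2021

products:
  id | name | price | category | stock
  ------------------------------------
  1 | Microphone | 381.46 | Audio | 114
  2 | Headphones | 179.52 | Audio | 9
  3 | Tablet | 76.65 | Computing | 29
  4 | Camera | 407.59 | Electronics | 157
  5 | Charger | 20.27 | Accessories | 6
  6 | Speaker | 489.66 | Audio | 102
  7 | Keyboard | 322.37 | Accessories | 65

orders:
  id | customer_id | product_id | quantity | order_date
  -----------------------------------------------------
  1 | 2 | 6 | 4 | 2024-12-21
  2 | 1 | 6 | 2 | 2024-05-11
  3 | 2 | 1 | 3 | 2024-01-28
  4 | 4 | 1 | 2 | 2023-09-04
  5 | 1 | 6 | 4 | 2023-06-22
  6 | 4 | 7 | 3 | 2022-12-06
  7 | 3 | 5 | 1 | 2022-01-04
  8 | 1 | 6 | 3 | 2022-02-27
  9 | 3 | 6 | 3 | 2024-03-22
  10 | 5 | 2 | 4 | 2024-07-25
SELECT c.id, p.name AS product, c.quantity, c.order_date FROM orders c JOIN products p ON c.product_id = p.id ORDER BY c.quantity DESC

Execution result:
id | product | quantity | order_date
1 | Speaker | 4 | 2024-12-21
5 | Speaker | 4 | 2023-06-22
10 | Headphones | 4 | 2024-07-25
3 | Microphone | 3 | 2024-01-28
6 | Keyboard | 3 | 2022-12-06
8 | Speaker | 3 | 2022-02-27
9 | Speaker | 3 | 2024-03-22
2 | Speaker | 2 | 2024-05-11
4 | Microphone | 2 | 2023-09-04
7 | Charger | 1 | 2022-01-04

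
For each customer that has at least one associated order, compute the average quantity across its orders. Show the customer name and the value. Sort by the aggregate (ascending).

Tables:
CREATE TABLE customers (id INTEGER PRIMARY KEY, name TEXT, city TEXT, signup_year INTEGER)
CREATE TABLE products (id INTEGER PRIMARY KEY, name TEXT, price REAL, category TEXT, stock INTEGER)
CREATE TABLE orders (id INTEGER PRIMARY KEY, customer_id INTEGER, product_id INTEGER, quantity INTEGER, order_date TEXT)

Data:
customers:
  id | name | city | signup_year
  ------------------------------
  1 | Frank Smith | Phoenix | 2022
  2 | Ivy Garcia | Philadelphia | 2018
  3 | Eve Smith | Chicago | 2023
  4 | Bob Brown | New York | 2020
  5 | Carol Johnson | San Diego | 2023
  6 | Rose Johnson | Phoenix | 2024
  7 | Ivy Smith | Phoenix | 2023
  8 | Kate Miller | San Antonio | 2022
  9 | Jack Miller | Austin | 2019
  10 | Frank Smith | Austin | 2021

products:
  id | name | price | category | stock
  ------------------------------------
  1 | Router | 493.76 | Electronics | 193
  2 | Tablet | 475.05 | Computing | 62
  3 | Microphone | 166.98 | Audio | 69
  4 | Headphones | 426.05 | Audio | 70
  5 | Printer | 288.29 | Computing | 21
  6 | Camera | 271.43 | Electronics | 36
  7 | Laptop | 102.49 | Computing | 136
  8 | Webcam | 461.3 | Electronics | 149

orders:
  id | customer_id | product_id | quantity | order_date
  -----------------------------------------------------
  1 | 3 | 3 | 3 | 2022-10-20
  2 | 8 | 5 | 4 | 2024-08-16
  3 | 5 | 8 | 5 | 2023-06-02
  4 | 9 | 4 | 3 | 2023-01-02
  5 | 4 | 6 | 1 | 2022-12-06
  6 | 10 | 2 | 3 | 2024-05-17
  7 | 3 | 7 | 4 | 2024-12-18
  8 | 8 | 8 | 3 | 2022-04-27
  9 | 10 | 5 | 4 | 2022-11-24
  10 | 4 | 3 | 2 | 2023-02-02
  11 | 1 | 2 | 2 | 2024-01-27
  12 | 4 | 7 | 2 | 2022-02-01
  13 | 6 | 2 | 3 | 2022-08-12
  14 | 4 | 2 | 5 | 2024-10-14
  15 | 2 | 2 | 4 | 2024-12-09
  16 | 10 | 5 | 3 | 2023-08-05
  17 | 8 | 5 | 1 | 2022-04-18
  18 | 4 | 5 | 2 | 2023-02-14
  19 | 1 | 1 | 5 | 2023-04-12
SELECT p.name, AVG(c.quantity) AS avg_quantity FROM orders c JOIN customers p ON c.customer_id = p.id GROUP BY p.id, p.name ORDER BY avg_quantity ASC

Execution result:
name | avg_quantity
Bob Brown | 2.40
Kate Miller | 2.67
Rose Johnson | 3.00
Jack Miller | 3.00
Frank Smith | 3.33
Frank Smith | 3.50
Eve Smith | 3.50
Ivy Garcia | 4.00
Carol Johnson | 5.00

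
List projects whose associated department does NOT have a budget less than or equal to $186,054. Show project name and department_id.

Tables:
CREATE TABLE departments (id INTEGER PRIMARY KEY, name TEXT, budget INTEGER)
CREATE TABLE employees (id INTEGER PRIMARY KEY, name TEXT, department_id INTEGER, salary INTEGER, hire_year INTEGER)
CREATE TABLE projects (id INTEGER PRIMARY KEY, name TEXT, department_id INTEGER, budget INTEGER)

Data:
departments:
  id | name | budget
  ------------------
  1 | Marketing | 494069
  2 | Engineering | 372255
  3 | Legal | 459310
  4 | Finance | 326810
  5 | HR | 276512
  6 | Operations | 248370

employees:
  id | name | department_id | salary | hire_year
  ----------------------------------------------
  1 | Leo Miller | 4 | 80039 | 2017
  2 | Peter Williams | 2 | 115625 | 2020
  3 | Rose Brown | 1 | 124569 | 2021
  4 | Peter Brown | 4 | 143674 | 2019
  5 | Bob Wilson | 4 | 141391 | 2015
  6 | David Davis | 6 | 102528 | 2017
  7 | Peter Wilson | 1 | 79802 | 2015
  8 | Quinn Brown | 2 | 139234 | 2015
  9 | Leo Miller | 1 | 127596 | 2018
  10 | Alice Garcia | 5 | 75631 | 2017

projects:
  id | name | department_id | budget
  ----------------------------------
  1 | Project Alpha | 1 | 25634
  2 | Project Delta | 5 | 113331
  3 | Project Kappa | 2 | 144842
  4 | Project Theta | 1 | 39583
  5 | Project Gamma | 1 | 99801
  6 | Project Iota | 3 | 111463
SELECT name, department_id FROM projects WHERE department_id NOT IN (SELECT id FROM departments WHERE budget <= 186054)

Execution result:
name | department_id
Project Alpha | 1
Project Delta | 5
Project Kappa | 2
Project Theta | 1
Project Gamma | 1
Project Iota | 3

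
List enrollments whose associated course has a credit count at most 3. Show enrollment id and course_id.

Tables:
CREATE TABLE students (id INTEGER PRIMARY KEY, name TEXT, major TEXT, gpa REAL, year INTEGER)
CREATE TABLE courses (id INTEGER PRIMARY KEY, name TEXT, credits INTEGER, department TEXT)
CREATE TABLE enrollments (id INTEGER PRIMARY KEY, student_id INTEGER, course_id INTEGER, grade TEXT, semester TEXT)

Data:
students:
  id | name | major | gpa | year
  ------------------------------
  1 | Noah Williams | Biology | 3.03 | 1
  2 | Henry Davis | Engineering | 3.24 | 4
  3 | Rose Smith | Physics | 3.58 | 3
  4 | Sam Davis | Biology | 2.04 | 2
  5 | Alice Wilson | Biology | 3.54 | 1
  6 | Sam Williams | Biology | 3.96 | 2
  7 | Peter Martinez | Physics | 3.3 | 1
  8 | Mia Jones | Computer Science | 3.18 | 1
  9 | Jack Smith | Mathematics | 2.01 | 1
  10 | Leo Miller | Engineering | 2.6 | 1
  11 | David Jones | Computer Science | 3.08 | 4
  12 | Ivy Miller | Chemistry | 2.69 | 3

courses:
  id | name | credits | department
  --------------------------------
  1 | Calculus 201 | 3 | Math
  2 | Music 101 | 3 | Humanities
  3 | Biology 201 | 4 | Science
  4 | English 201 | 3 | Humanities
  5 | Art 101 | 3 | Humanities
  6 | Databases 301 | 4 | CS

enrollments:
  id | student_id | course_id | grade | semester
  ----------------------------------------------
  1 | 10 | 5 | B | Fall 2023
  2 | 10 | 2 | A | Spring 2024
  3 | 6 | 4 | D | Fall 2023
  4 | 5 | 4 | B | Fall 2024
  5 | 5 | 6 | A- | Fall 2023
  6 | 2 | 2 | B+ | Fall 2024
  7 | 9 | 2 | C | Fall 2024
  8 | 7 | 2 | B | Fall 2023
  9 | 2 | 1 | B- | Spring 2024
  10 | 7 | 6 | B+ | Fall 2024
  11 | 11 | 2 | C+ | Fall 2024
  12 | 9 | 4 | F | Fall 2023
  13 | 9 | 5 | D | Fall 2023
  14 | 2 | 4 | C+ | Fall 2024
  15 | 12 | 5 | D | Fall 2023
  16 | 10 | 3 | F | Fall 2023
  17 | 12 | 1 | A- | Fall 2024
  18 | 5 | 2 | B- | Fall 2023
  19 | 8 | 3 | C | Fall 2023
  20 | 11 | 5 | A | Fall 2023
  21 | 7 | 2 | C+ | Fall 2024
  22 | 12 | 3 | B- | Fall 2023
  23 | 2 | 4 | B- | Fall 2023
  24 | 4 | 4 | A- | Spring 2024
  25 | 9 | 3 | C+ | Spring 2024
SELECT id, course_id FROM enrollments WHERE course_id IN (SELECT id FROM courses WHERE credits <= 3)

Execution result:
id | course_id
1 | 5
2 | 2
3 | 4
4 | 4
6 | 2
7 | 2
8 | 2
9 | 1
11 | 2
12 | 4
13 | 5
14 | 4
15 | 5
17 | 1
18 | 2
20 | 5
21 | 2
23 | 4
24 | 4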